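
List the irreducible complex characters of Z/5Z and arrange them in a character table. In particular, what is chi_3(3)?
Character table of Z/5Z (irreps indexed chi_0,...,chi_4 with chi_k(m) = zeta_5^(k*m), zeta_5 = exp(2*pi*i/5)):
  irrep \ class  {0} (size 1)  {1} (size 1)    {2} (size 1)    {3} (size 1)    {4} (size 1)  
  chi_0          1             1               1               1               1             
  chi_1          1             exp(2*I*pi/5)   exp(4*I*pi/5)   exp(-4*I*pi/5)  exp(-2*I*pi/5)
  chi_2          1             exp(4*I*pi/5)   exp(-2*I*pi/5)  exp(2*I*pi/5)   exp(-4*I*pi/5)
  chi_3          1             exp(-4*I*pi/5)  exp(2*I*pi/5)   exp(-2*I*pi/5)  exp(4*I*pi/5) 
  chi_4          1             exp(-2*I*pi/5)  exp(-4*I*pi/5)  exp(4*I*pi/5)   exp(2*I*pi/5) 

Spot check: chi_3(3) = zeta_5^(3*3) = zeta_5^9 = exp(-2*I*pi/5).

Explanation: Z/5Z is abelian, so all 5 irreducible complex representations are 1-dimensional. They are given by chi_k(m) = zeta_5^(k*m) for k = 0,...,4. Row orthogonality: sum_m chi_k(m) conj(chi_l(m)) = 5 * [k = l].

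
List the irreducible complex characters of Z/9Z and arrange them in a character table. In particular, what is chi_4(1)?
Character table of Z/9Z (irreps indexed chi_0,...,chi_8 with chi_k(m) = zeta_9^(k*m), zeta_9 = exp(2*pi*i/9)):
  irrep \ class  {0} (size 1)  {1} (size 1)    {2} (size 1)    {3} (size 1)    {4} (size 1)    {5} (size 1)    {6} (size 1)    {7} (size 1)    {8} (size 1)  
  chi_0          1             1               1               1               1               1               1               1               1             
  chi_1          1             exp(2*I*pi/9)   exp(4*I*pi/9)   exp(2*I*pi/3)   exp(8*I*pi/9)   exp(-8*I*pi/9)  exp(-2*I*pi/3)  exp(-4*I*pi/9)  exp(-2*I*pi/9)
  chi_2          1             exp(4*I*pi/9)   exp(8*I*pi/9)   exp(-2*I*pi/3)  exp(-2*I*pi/9)  exp(2*I*pi/9)   exp(2*I*pi/3)   exp(-8*I*pi/9)  exp(-4*I*pi/9)
  chi_3          1             exp(2*I*pi/3)   exp(-2*I*pi/3)  1               exp(2*I*pi/3)   exp(-2*I*pi/3)  1               exp(2*I*pi/3)   exp(-2*I*pi/3)
  chi_4          1             exp(8*I*pi/9)   exp(-2*I*pi/9)  exp(2*I*pi/3)   exp(-4*I*pi/9)  exp(4*I*pi/9)   exp(-2*I*pi/3)  exp(2*I*pi/9)   exp(-8*I*pi/9)
  chi_5          1             exp(-8*I*pi/9)  exp(2*I*pi/9)   exp(-2*I*pi/3)  exp(4*I*pi/9)   exp(-4*I*pi/9)  exp(2*I*pi/3)   exp(-2*I*pi/9)  exp(8*I*pi/9) 
  chi_6          1             exp(-2*I*pi/3)  exp(2*I*pi/3)   1               exp(-2*I*pi/3)  exp(2*I*pi/3)   1               exp(-2*I*pi/3)  exp(2*I*pi/3) 
  chi_7          1             exp(-4*I*pi/9)  exp(-8*I*pi/9)  exp(2*I*pi/3)   exp(2*I*pi/9)   exp(-2*I*pi/9)  exp(-2*I*pi/3)  exp(8*I*pi/9)   exp(4*I*pi/9) 
  chi_8          1             exp(-2*I*pi/9)  exp(-4*I*pi/9)  exp(-2*I*pi/3)  exp(-8*I*pi/9)  exp(8*I*pi/9)   exp(2*I*pi/3)   exp(4*I*pi/9)   exp(2*I*pi/9) 

Spot check: chi_4(1) = zeta_9^(4*1) = zeta_9^4 = exp(8*I*pi/9).

Why: Z/9Z is abelian, so all 9 irreducible complex representations are 1-dimensional. They are given by chi_k(m) = zeta_9^(k*m) for k = 0,...,8. Row orthogonality: sum_m chi_k(m) conj(chi_l(m)) = 9 * [k = l].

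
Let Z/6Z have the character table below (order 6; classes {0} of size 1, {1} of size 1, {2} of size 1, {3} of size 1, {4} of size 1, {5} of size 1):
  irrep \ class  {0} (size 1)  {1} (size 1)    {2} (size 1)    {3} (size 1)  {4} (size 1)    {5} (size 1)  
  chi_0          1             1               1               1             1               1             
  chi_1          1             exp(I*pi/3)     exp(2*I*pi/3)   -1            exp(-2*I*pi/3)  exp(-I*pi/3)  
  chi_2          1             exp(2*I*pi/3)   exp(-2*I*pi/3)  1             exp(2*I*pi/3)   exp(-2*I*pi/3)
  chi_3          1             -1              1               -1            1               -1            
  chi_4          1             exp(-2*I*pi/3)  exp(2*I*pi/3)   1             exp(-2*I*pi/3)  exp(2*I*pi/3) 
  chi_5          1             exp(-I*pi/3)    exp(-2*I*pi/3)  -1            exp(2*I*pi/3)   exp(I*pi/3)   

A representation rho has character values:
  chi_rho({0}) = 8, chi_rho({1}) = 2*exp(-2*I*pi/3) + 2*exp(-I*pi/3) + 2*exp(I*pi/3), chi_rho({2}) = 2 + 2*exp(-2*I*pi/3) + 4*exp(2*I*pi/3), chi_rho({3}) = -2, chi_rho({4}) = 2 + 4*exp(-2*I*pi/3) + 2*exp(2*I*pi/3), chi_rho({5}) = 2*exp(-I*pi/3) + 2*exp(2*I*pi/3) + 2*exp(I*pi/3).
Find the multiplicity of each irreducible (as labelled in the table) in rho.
Multiplicities: chi_0: 1, chi_1: 2, chi_2: 0, chi_3: 1, chi_4: 2, chi_5: 2.

Derivation: Use <chi_rho, chi> = (1/|G|) sum_C |C| * chi_rho(C) * conj(chi(C)) with |G| = 6 for each irreducible chi in the table:
  <chi_rho, chi_0> = (1/6)[1*(8)*conj(1) + 1*(2*exp(-2*I*pi/3) + 2*exp(-I*pi/3) + 2*exp(I*pi/3))*conj(1) + 1*(2 + 2*exp(-2*I*pi/3) + 4*exp(2*I*pi/3))*conj(1) + 1*(-2)*conj(1) + 1*(2 + 4*exp(-2*I*pi/3) + 2*exp(2*I*pi/3))*conj(1) + 1*(2*exp(-I*pi/3) + 2*exp(2*I*pi/3) + 2*exp(I*pi/3))*conj(1)]
      = (1/6)[(8) + (2*exp(-2*I*pi/3) + 2*exp(-I*pi/3) + 2*exp(I*pi/3)) + (2 + 2*exp(-2*I*pi/3) + 4*exp(2*I*pi/3)) + (-2) + (2 + 4*exp(-2*I*pi/3) + 2*exp(2*I*pi/3)) + (2*exp(-I*pi/3) + 2*exp(2*I*pi/3) + 2*exp(I*pi/3))] = 6/6 = 1
  <chi_rho, chi_1> = (1/6)[1*(8)*conj(1) + 1*(2*exp(-2*I*pi/3) + 2*exp(-I*pi/3) + 2*exp(I*pi/3))*conj(exp(I*pi/3)) + 1*(2 + 2*exp(-2*I*pi/3) + 4*exp(2*I*pi/3))*conj(exp(2*I*pi/3)) + 1*(-2)*conj(-1) + 1*(2 + 4*exp(-2*I*pi/3) + 2*exp(2*I*pi/3))*conj(exp(-2*I*pi/3)) + 1*(2*exp(-I*pi/3) + 2*exp(2*I*pi/3) + 2*exp(I*pi/3))*conj(exp(-I*pi/3))]
      = (1/6)[(8) + (2*exp(-2*I*pi/3)) + (2) + (2) + (2) + (2*exp(2*I*pi/3))] = 12/6 = 2
  <chi_rho, chi_2> = (1/6)[1*(8)*conj(1) + 1*(2*exp(-2*I*pi/3) + 2*exp(-I*pi/3) + 2*exp(I*pi/3))*conj(exp(2*I*pi/3)) + 1*(2 + 2*exp(-2*I*pi/3) + 4*exp(2*I*pi/3))*conj(exp(-2*I*pi/3)) + 1*(-2)*conj(1) + 1*(2 + 4*exp(-2*I*pi/3) + 2*exp(2*I*pi/3))*conj(exp(2*I*pi/3)) + 1*(2*exp(-I*pi/3) + 2*exp(2*I*pi/3) + 2*exp(I*pi/3))*conj(exp(-2*I*pi/3))]
      = (1/6)[(8) + (-2) + (2 + 4*exp(-2*I*pi/3) + 2*exp(2*I*pi/3)) + (-2) + (2 + 2*exp(-2*I*pi/3) + 4*exp(2*I*pi/3)) + (-2)] = 0/6 = 0
  <chi_rho, chi_3> = (1/6)[1*(8)*conj(1) + 1*(2*exp(-2*I*pi/3) + 2*exp(-I*pi/3) + 2*exp(I*pi/3))*conj(-1) + 1*(2 + 2*exp(-2*I*pi/3) + 4*exp(2*I*pi/3))*conj(1) + 1*(-2)*conj(-1) + 1*(2 + 4*exp(-2*I*pi/3) + 2*exp(2*I*pi/3))*conj(1) + 1*(2*exp(-I*pi/3) + 2*exp(2*I*pi/3) + 2*exp(I*pi/3))*conj(-1)]
      = (1/6)[(8) + (-2*exp(I*pi/3) - 2*exp(-I*pi/3) - 2*exp(-2*I*pi/3)) + (2 + 2*exp(-2*I*pi/3) + 4*exp(2*I*pi/3)) + (2) + (2 + 4*exp(-2*I*pi/3) + 2*exp(2*I*pi/3)) + (-2*exp(I*pi/3) - 2*exp(2*I*pi/3) - 2*exp(-I*pi/3))] = 6/6 = 1
  <chi_rho, chi_4> = (1/6)[1*(8)*conj(1) + 1*(2*exp(-2*I*pi/3) + 2*exp(-I*pi/3) + 2*exp(I*pi/3))*conj(exp(-2*I*pi/3)) + 1*(2 + 2*exp(-2*I*pi/3) + 4*exp(2*I*pi/3))*conj(exp(2*I*pi/3)) + 1*(-2)*conj(1) + 1*(2 + 4*exp(-2*I*pi/3) + 2*exp(2*I*pi/3))*conj(exp(-2*I*pi/3)) + 1*(2*exp(-I*pi/3) + 2*exp(2*I*pi/3) + 2*exp(I*pi/3))*conj(exp(2*I*pi/3))]
      = (1/6)[(8) + (2*exp(I*pi/3)) + (2) + (-2) + (2) + (2*exp(-I*pi/3))] = 12/6 = 2
  <chi_rho, chi_5> = (1/6)[1*(8)*conj(1) + 1*(2*exp(-2*I*pi/3) + 2*exp(-I*pi/3) + 2*exp(I*pi/3))*conj(exp(-I*pi/3)) + 1*(2 + 2*exp(-2*I*pi/3) + 4*exp(2*I*pi/3))*conj(exp(-2*I*pi/3)) + 1*(-2)*conj(-1) + 1*(2 + 4*exp(-2*I*pi/3) + 2*exp(2*I*pi/3))*conj(exp(2*I*pi/3)) + 1*(2*exp(-I*pi/3) + 2*exp(2*I*pi/3) + 2*exp(I*pi/3))*conj(exp(I*pi/3))]
      = (1/6)[(8) + (2) + (2 + 4*exp(-2*I*pi/3) + 2*exp(2*I*pi/3)) + (2) + (2 + 2*exp(-2*I*pi/3) + 4*exp(2*I*pi/3)) + (2)] = 12/6 = 2
(Exp terms are combined using exp(i*s)*conj(exp(i*t)) = exp(i*(s-t)), and sums of them are collapsed using the identity that for every m > 1 the m distinct m-th roots of unity sum to 0, e.g. 1 + exp(2*I*pi/3) + exp(-2*I*pi/3) = 0.)
Dimension check: dim(rho) = sum (mult * dim) = 1*1 + 2*1 + 0*1 + 1*1 + 2*1 + 2*1 = 8 = chi_rho(e) = 8.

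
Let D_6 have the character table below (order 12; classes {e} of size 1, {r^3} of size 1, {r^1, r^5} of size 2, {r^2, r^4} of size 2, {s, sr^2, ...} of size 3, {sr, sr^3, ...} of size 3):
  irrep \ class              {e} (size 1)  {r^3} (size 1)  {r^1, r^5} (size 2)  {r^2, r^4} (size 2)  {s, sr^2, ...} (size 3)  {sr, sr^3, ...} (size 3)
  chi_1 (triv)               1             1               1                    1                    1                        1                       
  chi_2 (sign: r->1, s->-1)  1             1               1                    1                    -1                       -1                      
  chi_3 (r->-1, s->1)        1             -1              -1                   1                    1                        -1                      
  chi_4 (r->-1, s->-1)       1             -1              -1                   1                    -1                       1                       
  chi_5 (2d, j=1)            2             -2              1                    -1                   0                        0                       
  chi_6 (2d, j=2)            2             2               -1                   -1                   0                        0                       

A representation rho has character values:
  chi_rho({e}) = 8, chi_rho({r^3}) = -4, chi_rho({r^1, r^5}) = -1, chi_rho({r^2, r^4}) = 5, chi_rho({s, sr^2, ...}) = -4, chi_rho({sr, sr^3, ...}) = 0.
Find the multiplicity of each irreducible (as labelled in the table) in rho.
Multiplicities: chi_1: 0, chi_2: 2, chi_3: 1, chi_4: 3, chi_5: 1, chi_6: 0.

Working: Use <chi_rho, chi> = (1/|G|) sum_C |C| * chi_rho(C) * conj(chi(C)) with |G| = 12 for each irreducible chi in the table:
  <chi_rho, chi_1> = (1/12)[1*(8)*conj(1) + 1*(-4)*conj(1) + 2*(-1)*conj(1) + 2*(5)*conj(1) + 3*(-4)*conj(1) + 3*(0)*conj(1)]
      = (1/12)[(8) + (-4) + (-2) + (10) + (-12) + (0)] = 0/12 = 0
  <chi_rho, chi_2> = (1/12)[1*(8)*conj(1) + 1*(-4)*conj(1) + 2*(-1)*conj(1) + 2*(5)*conj(1) + 3*(-4)*conj(-1) + 3*(0)*conj(-1)]
      = (1/12)[(8) + (-4) + (-2) + (10) + (12) + (0)] = 24/12 = 2
  <chi_rho, chi_3> = (1/12)[1*(8)*conj(1) + 1*(-4)*conj(-1) + 2*(-1)*conj(-1) + 2*(5)*conj(1) + 3*(-4)*conj(1) + 3*(0)*conj(-1)]
      = (1/12)[(8) + (4) + (2) + (10) + (-12) + (0)] = 12/12 = 1
  <chi_rho, chi_4> = (1/12)[1*(8)*conj(1) + 1*(-4)*conj(-1) + 2*(-1)*conj(-1) + 2*(5)*conj(1) + 3*(-4)*conj(-1) + 3*(0)*conj(1)]
      = (1/12)[(8) + (4) + (2) + (10) + (12) + (0)] = 36/12 = 3
  <chi_rho, chi_5> = (1/12)[1*(8)*conj(2) + 1*(-4)*conj(-2) + 2*(-1)*conj(1) + 2*(5)*conj(-1) + 3*(-4)*conj(0) + 3*(0)*conj(0)]
      = (1/12)[(16) + (8) + (-2) + (-10) + (0) + (0)] = 12/12 = 1
  <chi_rho, chi_6> = (1/12)[1*(8)*conj(2) + 1*(-4)*conj(2) + 2*(-1)*conj(-1) + 2*(5)*conj(-1) + 3*(-4)*conj(0) + 3*(0)*conj(0)]
      = (1/12)[(16) + (-8) + (2) + (-10) + (0) + (0)] = 0/12 = 0
Dimension check: dim(rho) = sum (mult * dim) = 0*1 + 2*1 + 1*1 + 3*1 + 1*2 + 0*2 = 8 = chi_rho(e) = 8.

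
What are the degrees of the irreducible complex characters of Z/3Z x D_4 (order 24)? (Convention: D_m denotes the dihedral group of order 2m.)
Dimensions: 1, 1, 1, 1, 1, 1, 1, 1, 1, 1, 1, 1, 2, 2, 2

Solution. There are 15 irreducibles (= number of conjugacy classes). Their dimensions d_i satisfy sum d_i^2 = |G| = 24: 1 + 1 + 1 + 1 + 1 + 1 + 1 + 1 + 1 + 1 + 1 + 1 + 4 + 4 + 4 = 24. (For the product with Z/3Z: each of the 3 1-dim characters of Z/3Z tensors with each irrep of D_4, giving 3 copies of each D_4-dimension.)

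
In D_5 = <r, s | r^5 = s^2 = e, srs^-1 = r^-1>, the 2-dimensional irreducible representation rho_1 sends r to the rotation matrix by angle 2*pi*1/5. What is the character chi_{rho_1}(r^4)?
chi_{rho_1}(r^4) = 2*cos(2*pi*1*4/5) = -1/2 + sqrt(5)/2

Derivation: rho_1(r^4) is rotation by angle 2*pi*1*4/5, whose trace is 2*cos(2*pi*1*4/5) = -1/2 + sqrt(5)/2.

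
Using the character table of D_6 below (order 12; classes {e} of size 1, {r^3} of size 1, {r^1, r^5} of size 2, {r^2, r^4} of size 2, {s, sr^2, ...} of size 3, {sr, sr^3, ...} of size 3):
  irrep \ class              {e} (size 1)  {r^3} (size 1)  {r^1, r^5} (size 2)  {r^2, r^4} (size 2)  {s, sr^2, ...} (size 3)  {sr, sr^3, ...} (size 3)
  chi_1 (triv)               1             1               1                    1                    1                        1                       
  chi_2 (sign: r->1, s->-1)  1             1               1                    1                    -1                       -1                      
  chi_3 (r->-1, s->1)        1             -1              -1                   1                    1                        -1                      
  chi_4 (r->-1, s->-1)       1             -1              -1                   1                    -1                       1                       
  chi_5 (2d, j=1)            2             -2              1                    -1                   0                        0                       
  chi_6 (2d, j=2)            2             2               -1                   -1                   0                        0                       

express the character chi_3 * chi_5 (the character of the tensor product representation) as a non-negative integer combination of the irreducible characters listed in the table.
chi_3 tensor chi_5 = chi_6 (all other irreducibles have multiplicity 0).

Explanation: The character of a tensor product is the pointwise product (chi_3 * chi_5)(C) = chi_3(C) * chi_5(C):
  {e}: (1)*(2), {r^3}: (-1)*(-2), {r^1, r^5}: (-1)*(1), {r^2, r^4}: (1)*(-1), {s, sr^2, ...}: (1)*(0), {sr, sr^3, ...}: (-1)*(0)
so (chi_3 * chi_5) takes values
  {e} -> 2, {r^3} -> 2, {r^1, r^5} -> -1, {r^2, r^4} -> -1, {s, sr^2, ...} -> 0, {sr, sr^3, ...} -> 0.
Now take the inner product of this character with each irreducible chi from the table, <chi_3*chi_5, chi> = (1/12) sum_C |C| (chi_3*chi_5)(C) conj(chi(C)):
  <chi_3*chi_5, chi_1> = (1/12)[1*(2)*conj(1) + 1*(2)*conj(1) + 2*(-1)*conj(1) + 2*(-1)*conj(1) + 3*(0)*conj(1) + 3*(0)*conj(1)]
      = (1/12)[(2) + (2) + (-2) + (-2) + (0) + (0)] = 0/12 = 0
  <chi_3*chi_5, chi_2> = (1/12)[1*(2)*conj(1) + 1*(2)*conj(1) + 2*(-1)*conj(1) + 2*(-1)*conj(1) + 3*(0)*conj(-1) + 3*(0)*conj(-1)]
      = (1/12)[(2) + (2) + (-2) + (-2) + (0) + (0)] = 0/12 = 0
  <chi_3*chi_5, chi_3> = (1/12)[1*(2)*conj(1) + 1*(2)*conj(-1) + 2*(-1)*conj(-1) + 2*(-1)*conj(1) + 3*(0)*conj(1) + 3*(0)*conj(-1)]
      = (1/12)[(2) + (-2) + (2) + (-2) + (0) + (0)] = 0/12 = 0
  <chi_3*chi_5, chi_4> = (1/12)[1*(2)*conj(1) + 1*(2)*conj(-1) + 2*(-1)*conj(-1) + 2*(-1)*conj(1) + 3*(0)*conj(-1) + 3*(0)*conj(1)]
      = (1/12)[(2) + (-2) + (2) + (-2) + (0) + (0)] = 0/12 = 0
  <chi_3*chi_5, chi_5> = (1/12)[1*(2)*conj(2) + 1*(2)*conj(-2) + 2*(-1)*conj(1) + 2*(-1)*conj(-1) + 3*(0)*conj(0) + 3*(0)*conj(0)]
      = (1/12)[(4) + (-4) + (-2) + (2) + (0) + (0)] = 0/12 = 0
  <chi_3*chi_5, chi_6> = (1/12)[1*(2)*conj(2) + 1*(2)*conj(2) + 2*(-1)*conj(-1) + 2*(-1)*conj(-1) + 3*(0)*conj(0) + 3*(0)*conj(0)]
      = (1/12)[(4) + (4) + (2) + (2) + (0) + (0)] = 12/12 = 1
Hence the multiplicities are chi_6: 1. Dimension check: dim(chi_3)*dim(chi_5) = 1*2 = 2 and sum (mult * dim) = 1*2 = 2.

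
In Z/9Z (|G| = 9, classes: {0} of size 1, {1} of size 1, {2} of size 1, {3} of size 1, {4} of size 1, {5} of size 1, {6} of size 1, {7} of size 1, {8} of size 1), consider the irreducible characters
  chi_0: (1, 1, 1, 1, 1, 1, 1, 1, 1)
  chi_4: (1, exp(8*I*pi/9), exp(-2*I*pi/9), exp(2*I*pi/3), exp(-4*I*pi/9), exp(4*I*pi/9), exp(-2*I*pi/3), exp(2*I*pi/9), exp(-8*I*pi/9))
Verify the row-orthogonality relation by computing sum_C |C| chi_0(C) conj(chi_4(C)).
Sum = 0; so <chi_0, chi_4> = 0 (distinct irreducibles are orthogonal).

Explanation: Compute term by term over conjugacy classes (|C| * chi_0(C) * conj(chi_4(C))):
  1*(1)*conj(1) + 1*(1)*conj(exp(8*I*pi/9)) + 1*(1)*conj(exp(-2*I*pi/9)) + 1*(1)*conj(exp(2*I*pi/3)) + 1*(1)*conj(exp(-4*I*pi/9)) + 1*(1)*conj(exp(4*I*pi/9)) + 1*(1)*conj(exp(-2*I*pi/3)) + 1*(1)*conj(exp(2*I*pi/9)) + 1*(1)*conj(exp(-8*I*pi/9))
  = (1) + (exp(-8*I*pi/9)) + (exp(2*I*pi/9)) + (exp(-2*I*pi/3)) + (exp(4*I*pi/9)) + (exp(-4*I*pi/9)) + (exp(2*I*pi/3)) + (exp(-2*I*pi/9)) + (exp(8*I*pi/9))
  = 0.
(Exp terms are combined using exp(i*s)*conj(exp(i*t)) = exp(i*(s-t)), and sums of them are collapsed using the identity that for every m > 1 the m distinct m-th roots of unity sum to 0, e.g. 1 + exp(2*I*pi/3) + exp(-2*I*pi/3) = 0.)
Dividing by |G| = 9 gives 0/9 = 0, matching the row-orthogonality relation <chi_0, chi_4> = [chi_0 = chi_4].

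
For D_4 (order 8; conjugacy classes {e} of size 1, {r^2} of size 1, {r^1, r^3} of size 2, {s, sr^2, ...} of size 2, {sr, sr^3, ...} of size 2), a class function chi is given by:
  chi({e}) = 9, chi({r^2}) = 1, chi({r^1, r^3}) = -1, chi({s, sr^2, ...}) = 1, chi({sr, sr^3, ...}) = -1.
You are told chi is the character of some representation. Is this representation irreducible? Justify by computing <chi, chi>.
Not irreducible (reducible): <chi, chi> = 11 > 1.

Reasoning: <chi, chi> = (1/|G|) sum_C |C| * |chi(C)|^2 = (1/8)[1*|9|^2 + 1*|1|^2 + 2*|-1|^2 + 2*|1|^2 + 2*|-1|^2]
  = (1/8)[(81) + (1) + (2) + (2) + (2)] = 88/8 = 11.
A character is irreducible iff <chi, chi> = 1, so this representation is reducible.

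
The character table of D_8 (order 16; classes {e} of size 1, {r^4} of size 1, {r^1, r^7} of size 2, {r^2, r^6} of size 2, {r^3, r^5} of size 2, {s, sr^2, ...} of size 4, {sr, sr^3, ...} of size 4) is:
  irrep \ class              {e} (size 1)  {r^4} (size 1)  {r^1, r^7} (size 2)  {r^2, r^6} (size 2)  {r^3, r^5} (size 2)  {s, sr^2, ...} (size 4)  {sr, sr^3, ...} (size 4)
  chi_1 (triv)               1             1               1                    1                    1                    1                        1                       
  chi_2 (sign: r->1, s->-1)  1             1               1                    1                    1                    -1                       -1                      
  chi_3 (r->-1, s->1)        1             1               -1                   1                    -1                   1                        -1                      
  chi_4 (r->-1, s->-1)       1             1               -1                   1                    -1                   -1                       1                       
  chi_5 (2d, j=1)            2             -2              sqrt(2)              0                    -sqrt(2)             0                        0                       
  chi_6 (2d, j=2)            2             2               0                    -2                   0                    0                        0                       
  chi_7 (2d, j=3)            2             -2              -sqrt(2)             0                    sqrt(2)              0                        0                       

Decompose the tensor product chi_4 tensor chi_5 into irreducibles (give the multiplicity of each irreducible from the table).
chi_4 tensor chi_5 = chi_7 (all other irreducibles have multiplicity 0).

The character of a tensor product is the pointwise product (chi_4 * chi_5)(C) = chi_4(C) * chi_5(C):
  {e}: (1)*(2), {r^4}: (1)*(-2), {r^1, r^7}: (-1)*(sqrt(2)), {r^2, r^6}: (1)*(0), {r^3, r^5}: (-1)*(-sqrt(2)), {s, sr^2, ...}: (-1)*(0), {sr, sr^3, ...}: (1)*(0)
so (chi_4 * chi_5) takes values
  {e} -> 2, {r^4} -> -2, {r^1, r^7} -> -sqrt(2), {r^2, r^6} -> 0, {r^3, r^5} -> sqrt(2), {s, sr^2, ...} -> 0, {sr, sr^3, ...} -> 0.
Now take the inner product of this character with each irreducible chi from the table, <chi_4*chi_5, chi> = (1/16) sum_C |C| (chi_4*chi_5)(C) conj(chi(C)):
  <chi_4*chi_5, chi_1> = (1/16)[1*(2)*conj(1) + 1*(-2)*conj(1) + 2*(-sqrt(2))*conj(1) + 2*(0)*conj(1) + 2*(sqrt(2))*conj(1) + 4*(0)*conj(1) + 4*(0)*conj(1)]
      = (1/16)[(2) + (-2) + (-2*sqrt(2)) + (0) + (2*sqrt(2)) + (0) + (0)] = 0/16 = 0
  <chi_4*chi_5, chi_2> = (1/16)[1*(2)*conj(1) + 1*(-2)*conj(1) + 2*(-sqrt(2))*conj(1) + 2*(0)*conj(1) + 2*(sqrt(2))*conj(1) + 4*(0)*conj(-1) + 4*(0)*conj(-1)]
      = (1/16)[(2) + (-2) + (-2*sqrt(2)) + (0) + (2*sqrt(2)) + (0) + (0)] = 0/16 = 0
  <chi_4*chi_5, chi_3> = (1/16)[1*(2)*conj(1) + 1*(-2)*conj(1) + 2*(-sqrt(2))*conj(-1) + 2*(0)*conj(1) + 2*(sqrt(2))*conj(-1) + 4*(0)*conj(1) + 4*(0)*conj(-1)]
      = (1/16)[(2) + (-2) + (2*sqrt(2)) + (0) + (-2*sqrt(2)) + (0) + (0)] = 0/16 = 0
  <chi_4*chi_5, chi_4> = (1/16)[1*(2)*conj(1) + 1*(-2)*conj(1) + 2*(-sqrt(2))*conj(-1) + 2*(0)*conj(1) + 2*(sqrt(2))*conj(-1) + 4*(0)*conj(-1) + 4*(0)*conj(1)]
      = (1/16)[(2) + (-2) + (2*sqrt(2)) + (0) + (-2*sqrt(2)) + (0) + (0)] = 0/16 = 0
  <chi_4*chi_5, chi_5> = (1/16)[1*(2)*conj(2) + 1*(-2)*conj(-2) + 2*(-sqrt(2))*conj(sqrt(2)) + 2*(0)*conj(0) + 2*(sqrt(2))*conj(-sqrt(2)) + 4*(0)*conj(0) + 4*(0)*conj(0)]
      = (1/16)[(4) + (4) + (-4) + (0) + (-4) + (0) + (0)] = 0/16 = 0
  <chi_4*chi_5, chi_6> = (1/16)[1*(2)*conj(2) + 1*(-2)*conj(2) + 2*(-sqrt(2))*conj(0) + 2*(0)*conj(-2) + 2*(sqrt(2))*conj(0) + 4*(0)*conj(0) + 4*(0)*conj(0)]
      = (1/16)[(4) + (-4) + (0) + (0) + (0) + (0) + (0)] = 0/16 = 0
  <chi_4*chi_5, chi_7> = (1/16)[1*(2)*conj(2) + 1*(-2)*conj(-2) + 2*(-sqrt(2))*conj(-sqrt(2)) + 2*(0)*conj(0) + 2*(sqrt(2))*conj(sqrt(2)) + 4*(0)*conj(0) + 4*(0)*conj(0)]
      = (1/16)[(4) + (4) + (4) + (0) + (4) + (0) + (0)] = 16/16 = 1
Hence the multiplicities are chi_7: 1. Dimension check: dim(chi_4)*dim(chi_5) = 1*2 = 2 and sum (mult * dim) = 1*2 = 2.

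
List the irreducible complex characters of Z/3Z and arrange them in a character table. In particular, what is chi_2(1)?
Character table of Z/3Z (irreps indexed chi_0,...,chi_2 with chi_k(m) = zeta_3^(k*m), zeta_3 = exp(2*pi*i/3)):
  irrep \ class  {0} (size 1)  {1} (size 1)    {2} (size 1)  
  chi_0          1             1               1             
  chi_1          1             exp(2*I*pi/3)   exp(-2*I*pi/3)
  chi_2          1             exp(-2*I*pi/3)  exp(2*I*pi/3) 

Spot check: chi_2(1) = zeta_3^(2*1) = zeta_3^2 = exp(-2*I*pi/3).

Details: Z/3Z is abelian, so all 3 irreducible complex representations are 1-dimensional. They are given by chi_k(m) = zeta_3^(k*m) for k = 0,...,2. Row orthogonality: sum_m chi_k(m) conj(chi_l(m)) = 3 * [k = l].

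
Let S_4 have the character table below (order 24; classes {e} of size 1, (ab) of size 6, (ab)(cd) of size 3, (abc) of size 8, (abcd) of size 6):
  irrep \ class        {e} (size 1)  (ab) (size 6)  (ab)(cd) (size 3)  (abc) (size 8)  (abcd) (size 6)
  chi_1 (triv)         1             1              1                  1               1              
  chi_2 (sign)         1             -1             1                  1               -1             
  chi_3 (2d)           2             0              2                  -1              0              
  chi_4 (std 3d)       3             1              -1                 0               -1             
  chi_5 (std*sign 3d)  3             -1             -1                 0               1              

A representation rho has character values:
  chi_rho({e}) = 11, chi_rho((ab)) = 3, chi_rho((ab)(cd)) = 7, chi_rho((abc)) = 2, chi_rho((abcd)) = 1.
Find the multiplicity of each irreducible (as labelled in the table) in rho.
Multiplicities: chi_1: 3, chi_2: 1, chi_3: 2, chi_4: 1, chi_5: 0.

Use <chi_rho, chi> = (1/|G|) sum_C |C| * chi_rho(C) * conj(chi(C)) with |G| = 24 for each irreducible chi in the table:
  <chi_rho, chi_1> = (1/24)[1*(11)*conj(1) + 6*(3)*conj(1) + 3*(7)*conj(1) + 8*(2)*conj(1) + 6*(1)*conj(1)]
      = (1/24)[(11) + (18) + (21) + (16) + (6)] = 72/24 = 3
  <chi_rho, chi_2> = (1/24)[1*(11)*conj(1) + 6*(3)*conj(-1) + 3*(7)*conj(1) + 8*(2)*conj(1) + 6*(1)*conj(-1)]
      = (1/24)[(11) + (-18) + (21) + (16) + (-6)] = 24/24 = 1
  <chi_rho, chi_3> = (1/24)[1*(11)*conj(2) + 6*(3)*conj(0) + 3*(7)*conj(2) + 8*(2)*conj(-1) + 6*(1)*conj(0)]
      = (1/24)[(22) + (0) + (42) + (-16) + (0)] = 48/24 = 2
  <chi_rho, chi_4> = (1/24)[1*(11)*conj(3) + 6*(3)*conj(1) + 3*(7)*conj(-1) + 8*(2)*conj(0) + 6*(1)*conj(-1)]
      = (1/24)[(33) + (18) + (-21) + (0) + (-6)] = 24/24 = 1
  <chi_rho, chi_5> = (1/24)[1*(11)*conj(3) + 6*(3)*conj(-1) + 3*(7)*conj(-1) + 8*(2)*conj(0) + 6*(1)*conj(1)]
      = (1/24)[(33) + (-18) + (-21) + (0) + (6)] = 0/24 = 0
Dimension check: dim(rho) = sum (mult * dim) = 3*1 + 1*1 + 2*2 + 1*3 + 0*3 = 11 = chi_rho(e) = 11.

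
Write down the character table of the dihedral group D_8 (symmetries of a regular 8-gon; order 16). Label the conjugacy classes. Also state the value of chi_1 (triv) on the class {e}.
Conjugacy classes: {e} of size 1, {r^4} of size 1, {r^1, r^7} of size 2, {r^2, r^6} of size 2, {r^3, r^5} of size 2, {s, sr^2, ...} of size 4, {sr, sr^3, ...} of size 4.
Character table:
  irrep \ class              {e} (size 1)  {r^4} (size 1)  {r^1, r^7} (size 2)  {r^2, r^6} (size 2)  {r^3, r^5} (size 2)  {s, sr^2, ...} (size 4)  {sr, sr^3, ...} (size 4)
  chi_1 (triv)               1             1               1                    1                    1                    1                        1                       
  chi_2 (sign: r->1, s->-1)  1             1               1                    1                    1                    -1                       -1                      
  chi_3 (r->-1, s->1)        1             1               -1                   1                    -1                   1                        -1                      
  chi_4 (r->-1, s->-1)       1             1               -1                   1                    -1                   -1                       1                       
  chi_5 (2d, j=1)            2             -2              sqrt(2)              0                    -sqrt(2)             0                        0                       
  chi_6 (2d, j=2)            2             2               0                    -2                   0                    0                        0                       
  chi_7 (2d, j=3)            2             -2              -sqrt(2)             0                    sqrt(2)              0                        0                       

Spot check: chi_1 (triv) on {e} = 1.

Reasoning: D_8 has order 2*8 = 16 with 7 conjugacy classes, hence 7 irreducibles. Sum of squared dims 1 + 1 + 1 + 1 + 4 + 4 + 4 = 16 = |G|. Linear characters come from the abelianisation; the 2-dimensional irreps have character r^k -> 2*cos(2*pi*j*k/8), reflections -> 0.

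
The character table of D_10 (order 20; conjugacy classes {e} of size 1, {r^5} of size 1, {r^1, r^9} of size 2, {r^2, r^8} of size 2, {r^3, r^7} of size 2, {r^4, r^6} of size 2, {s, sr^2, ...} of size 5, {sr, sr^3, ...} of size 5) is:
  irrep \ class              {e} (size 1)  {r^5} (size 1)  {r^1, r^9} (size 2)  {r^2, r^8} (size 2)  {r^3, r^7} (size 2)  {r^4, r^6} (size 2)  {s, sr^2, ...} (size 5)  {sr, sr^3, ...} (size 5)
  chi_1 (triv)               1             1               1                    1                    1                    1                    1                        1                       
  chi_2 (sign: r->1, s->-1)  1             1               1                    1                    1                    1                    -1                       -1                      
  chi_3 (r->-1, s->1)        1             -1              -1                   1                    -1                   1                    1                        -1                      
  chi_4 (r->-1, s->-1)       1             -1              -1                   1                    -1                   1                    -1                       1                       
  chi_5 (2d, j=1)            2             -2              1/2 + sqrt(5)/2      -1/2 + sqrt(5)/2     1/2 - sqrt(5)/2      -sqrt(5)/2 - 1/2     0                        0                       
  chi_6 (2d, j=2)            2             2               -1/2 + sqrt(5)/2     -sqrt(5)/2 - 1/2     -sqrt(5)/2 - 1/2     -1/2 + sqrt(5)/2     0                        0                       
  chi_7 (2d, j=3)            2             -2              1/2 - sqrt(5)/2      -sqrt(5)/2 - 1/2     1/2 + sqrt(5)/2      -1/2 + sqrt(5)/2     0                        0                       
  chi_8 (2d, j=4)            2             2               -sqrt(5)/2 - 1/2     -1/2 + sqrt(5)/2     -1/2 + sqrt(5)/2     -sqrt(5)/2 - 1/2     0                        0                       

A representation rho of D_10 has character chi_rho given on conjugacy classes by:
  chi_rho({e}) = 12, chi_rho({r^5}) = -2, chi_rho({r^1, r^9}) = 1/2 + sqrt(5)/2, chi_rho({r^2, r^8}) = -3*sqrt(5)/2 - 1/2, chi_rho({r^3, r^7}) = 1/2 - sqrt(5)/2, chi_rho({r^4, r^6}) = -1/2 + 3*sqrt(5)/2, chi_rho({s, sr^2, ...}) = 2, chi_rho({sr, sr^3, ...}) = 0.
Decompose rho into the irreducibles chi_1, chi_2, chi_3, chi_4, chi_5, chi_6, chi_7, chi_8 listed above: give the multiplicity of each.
Multiplicities: chi_1: 1, chi_2: 0, chi_3: 1, chi_4: 0, chi_5: 1, chi_6: 2, chi_7: 2, chi_8: 0.

Derivation: Use <chi_rho, chi> = (1/|G|) sum_C |C| * chi_rho(C) * conj(chi(C)) with |G| = 20 for each irreducible chi in the table:
  <chi_rho, chi_1> = (1/20)[1*(12)*conj(1) + 1*(-2)*conj(1) + 2*(1/2 + sqrt(5)/2)*conj(1) + 2*(-3*sqrt(5)/2 - 1/2)*conj(1) + 2*(1/2 - sqrt(5)/2)*conj(1) + 2*(-1/2 + 3*sqrt(5)/2)*conj(1) + 5*(2)*conj(1) + 5*(0)*conj(1)]
      = (1/20)[(12) + (-2) + (1 + sqrt(5)) + (-3*sqrt(5) - 1) + (1 - sqrt(5)) + (-1 + 3*sqrt(5)) + (10) + (0)] = 20/20 = 1
  <chi_rho, chi_2> = (1/20)[1*(12)*conj(1) + 1*(-2)*conj(1) + 2*(1/2 + sqrt(5)/2)*conj(1) + 2*(-3*sqrt(5)/2 - 1/2)*conj(1) + 2*(1/2 - sqrt(5)/2)*conj(1) + 2*(-1/2 + 3*sqrt(5)/2)*conj(1) + 5*(2)*conj(-1) + 5*(0)*conj(-1)]
      = (1/20)[(12) + (-2) + (1 + sqrt(5)) + (-3*sqrt(5) - 1) + (1 - sqrt(5)) + (-1 + 3*sqrt(5)) + (-10) + (0)] = 0/20 = 0
  <chi_rho, chi_3> = (1/20)[1*(12)*conj(1) + 1*(-2)*conj(-1) + 2*(1/2 + sqrt(5)/2)*conj(-1) + 2*(-3*sqrt(5)/2 - 1/2)*conj(1) + 2*(1/2 - sqrt(5)/2)*conj(-1) + 2*(-1/2 + 3*sqrt(5)/2)*conj(1) + 5*(2)*conj(1) + 5*(0)*conj(-1)]
      = (1/20)[(12) + (2) + (-sqrt(5) - 1) + (-3*sqrt(5) - 1) + (-1 + sqrt(5)) + (-1 + 3*sqrt(5)) + (10) + (0)] = 20/20 = 1
  <chi_rho, chi_4> = (1/20)[1*(12)*conj(1) + 1*(-2)*conj(-1) + 2*(1/2 + sqrt(5)/2)*conj(-1) + 2*(-3*sqrt(5)/2 - 1/2)*conj(1) + 2*(1/2 - sqrt(5)/2)*conj(-1) + 2*(-1/2 + 3*sqrt(5)/2)*conj(1) + 5*(2)*conj(-1) + 5*(0)*conj(1)]
      = (1/20)[(12) + (2) + (-sqrt(5) - 1) + (-3*sqrt(5) - 1) + (-1 + sqrt(5)) + (-1 + 3*sqrt(5)) + (-10) + (0)] = 0/20 = 0
  <chi_rho, chi_5> = (1/20)[1*(12)*conj(2) + 1*(-2)*conj(-2) + 2*(1/2 + sqrt(5)/2)*conj(1/2 + sqrt(5)/2) + 2*(-3*sqrt(5)/2 - 1/2)*conj(-1/2 + sqrt(5)/2) + 2*(1/2 - sqrt(5)/2)*conj(1/2 - sqrt(5)/2) + 2*(-1/2 + 3*sqrt(5)/2)*conj(-sqrt(5)/2 - 1/2) + 5*(2)*conj(0) + 5*(0)*conj(0)]
      = (1/20)[(24) + (4) + (sqrt(5) + 3) + (-7 + sqrt(5)) + (3 - sqrt(5)) + (-7 - sqrt(5)) + (0) + (0)] = 20/20 = 1
  <chi_rho, chi_6> = (1/20)[1*(12)*conj(2) + 1*(-2)*conj(2) + 2*(1/2 + sqrt(5)/2)*conj(-1/2 + sqrt(5)/2) + 2*(-3*sqrt(5)/2 - 1/2)*conj(-sqrt(5)/2 - 1/2) + 2*(1/2 - sqrt(5)/2)*conj(-sqrt(5)/2 - 1/2) + 2*(-1/2 + 3*sqrt(5)/2)*conj(-1/2 + sqrt(5)/2) + 5*(2)*conj(0) + 5*(0)*conj(0)]
      = (1/20)[(24) + (-4) + (2) + (2*sqrt(5) + 8) + (2) + (8 - 2*sqrt(5)) + (0) + (0)] = 40/20 = 2
  <chi_rho, chi_7> = (1/20)[1*(12)*conj(2) + 1*(-2)*conj(-2) + 2*(1/2 + sqrt(5)/2)*conj(1/2 - sqrt(5)/2) + 2*(-3*sqrt(5)/2 - 1/2)*conj(-sqrt(5)/2 - 1/2) + 2*(1/2 - sqrt(5)/2)*conj(1/2 + sqrt(5)/2) + 2*(-1/2 + 3*sqrt(5)/2)*conj(-1/2 + sqrt(5)/2) + 5*(2)*conj(0) + 5*(0)*conj(0)]
      = (1/20)[(24) + (4) + (-2) + (2*sqrt(5) + 8) + (-2) + (8 - 2*sqrt(5)) + (0) + (0)] = 40/20 = 2
  <chi_rho, chi_8> = (1/20)[1*(12)*conj(2) + 1*(-2)*conj(2) + 2*(1/2 + sqrt(5)/2)*conj(-sqrt(5)/2 - 1/2) + 2*(-3*sqrt(5)/2 - 1/2)*conj(-1/2 + sqrt(5)/2) + 2*(1/2 - sqrt(5)/2)*conj(-1/2 + sqrt(5)/2) + 2*(-1/2 + 3*sqrt(5)/2)*conj(-sqrt(5)/2 - 1/2) + 5*(2)*conj(0) + 5*(0)*conj(0)]
      = (1/20)[(24) + (-4) + (-3 - sqrt(5)) + (-7 + sqrt(5)) + (-3 + sqrt(5)) + (-7 - sqrt(5)) + (0) + (0)] = 0/20 = 0
Dimension check: dim(rho) = sum (mult * dim) = 1*1 + 0*1 + 1*1 + 0*1 + 1*2 + 2*2 + 2*2 + 0*2 = 12 = chi_rho(e) = 12.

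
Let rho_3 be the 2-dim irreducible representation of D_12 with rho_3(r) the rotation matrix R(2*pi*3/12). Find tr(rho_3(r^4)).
chi_{rho_3}(r^4) = 2*cos(2*pi*3*4/12) = 2

Why: rho_3(r^4) is rotation by angle 2*pi*3*4/12, whose trace is 2*cos(2*pi*3*4/12) = 2.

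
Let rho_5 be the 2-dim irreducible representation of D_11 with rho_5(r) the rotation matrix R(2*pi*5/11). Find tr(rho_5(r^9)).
chi_{rho_5}(r^9) = 2*cos(2*pi*5*9/11) = 2*cos(90*pi/11)

Justification: rho_5(r^9) is rotation by angle 2*pi*5*9/11, whose trace is 2*cos(2*pi*5*9/11) = 2*cos(90*pi/11).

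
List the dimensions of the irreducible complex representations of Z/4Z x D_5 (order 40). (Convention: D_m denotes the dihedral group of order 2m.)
Dimensions: 1, 1, 1, 1, 1, 1, 1, 1, 2, 2, 2, 2, 2, 2, 2, 2

Solution. There are 16 irreducibles (= number of conjugacy classes). Their dimensions d_i satisfy sum d_i^2 = |G| = 40: 1 + 1 + 1 + 1 + 1 + 1 + 1 + 1 + 4 + 4 + 4 + 4 + 4 + 4 + 4 + 4 = 40. (For the product with Z/4Z: each of the 4 1-dim characters of Z/4Z tensors with each irrep of D_5, giving 4 copies of each D_5-dimension.)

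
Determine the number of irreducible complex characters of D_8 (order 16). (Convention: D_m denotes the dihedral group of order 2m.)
7

Proof sketch: The number of irreducible complex representations of a finite group equals its number of conjugacy classes. D_8 has 7 conjugacy classes (n/2 + 3 for n even), so D_8 (order 16) has exactly 7 irreducible complex representations.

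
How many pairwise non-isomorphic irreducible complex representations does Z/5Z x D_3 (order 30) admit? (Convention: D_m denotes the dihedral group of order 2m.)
15

Reasoning: The number of irreducible complex representations of a finite group equals its number of conjugacy classes. For a direct product, #classes(G x H) = #classes(G) * #classes(H). Z/5Z has 5 classes (abelian), D_3 has 3 classes, so 5 * 3 = 15, so Z/5Z x D_3 (order 30) has exactly 15 irreducible complex representations.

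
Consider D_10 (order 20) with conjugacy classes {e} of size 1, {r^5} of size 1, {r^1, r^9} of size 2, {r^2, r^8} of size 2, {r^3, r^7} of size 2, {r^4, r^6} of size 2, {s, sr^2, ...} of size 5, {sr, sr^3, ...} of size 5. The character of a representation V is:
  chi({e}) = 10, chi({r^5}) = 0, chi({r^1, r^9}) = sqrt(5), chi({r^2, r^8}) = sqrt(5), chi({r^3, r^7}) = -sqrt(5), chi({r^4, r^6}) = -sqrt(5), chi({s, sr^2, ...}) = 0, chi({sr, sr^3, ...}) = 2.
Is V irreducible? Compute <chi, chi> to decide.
Not irreducible (reducible): <chi, chi> = 8 > 1.

Reasoning: <chi, chi> = (1/|G|) sum_C |C| * |chi(C)|^2 = (1/20)[1*|10|^2 + 1*|0|^2 + 2*|sqrt(5)|^2 + 2*|sqrt(5)|^2 + 2*|-sqrt(5)|^2 + 2*|-sqrt(5)|^2 + 5*|0|^2 + 5*|2|^2]
  = (1/20)[(100) + (0) + (10) + (10) + (10) + (10) + (0) + (20)] = 160/20 = 8.
A character is irreducible iff <chi, chi> = 1, so this representation is reducible.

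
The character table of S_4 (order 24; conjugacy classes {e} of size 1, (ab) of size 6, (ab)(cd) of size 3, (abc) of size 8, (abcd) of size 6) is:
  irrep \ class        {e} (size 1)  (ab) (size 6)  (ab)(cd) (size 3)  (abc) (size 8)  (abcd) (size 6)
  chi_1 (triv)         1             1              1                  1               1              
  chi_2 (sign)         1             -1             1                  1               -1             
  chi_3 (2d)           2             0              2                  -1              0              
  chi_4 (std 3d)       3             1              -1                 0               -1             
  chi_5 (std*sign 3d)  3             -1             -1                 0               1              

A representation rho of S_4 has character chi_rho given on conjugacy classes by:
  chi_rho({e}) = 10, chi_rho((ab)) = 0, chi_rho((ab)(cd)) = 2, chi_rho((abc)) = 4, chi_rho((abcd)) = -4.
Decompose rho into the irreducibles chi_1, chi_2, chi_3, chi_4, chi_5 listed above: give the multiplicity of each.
Multiplicities: chi_1: 1, chi_2: 3, chi_3: 0, chi_4: 2, chi_5: 0.

Explanation: Use <chi_rho, chi> = (1/|G|) sum_C |C| * chi_rho(C) * conj(chi(C)) with |G| = 24 for each irreducible chi in the table:
  <chi_rho, chi_1> = (1/24)[1*(10)*conj(1) + 6*(0)*conj(1) + 3*(2)*conj(1) + 8*(4)*conj(1) + 6*(-4)*conj(1)]
      = (1/24)[(10) + (0) + (6) + (32) + (-24)] = 24/24 = 1
  <chi_rho, chi_2> = (1/24)[1*(10)*conj(1) + 6*(0)*conj(-1) + 3*(2)*conj(1) + 8*(4)*conj(1) + 6*(-4)*conj(-1)]
      = (1/24)[(10) + (0) + (6) + (32) + (24)] = 72/24 = 3
  <chi_rho, chi_3> = (1/24)[1*(10)*conj(2) + 6*(0)*conj(0) + 3*(2)*conj(2) + 8*(4)*conj(-1) + 6*(-4)*conj(0)]
      = (1/24)[(20) + (0) + (12) + (-32) + (0)] = 0/24 = 0
  <chi_rho, chi_4> = (1/24)[1*(10)*conj(3) + 6*(0)*conj(1) + 3*(2)*conj(-1) + 8*(4)*conj(0) + 6*(-4)*conj(-1)]
      = (1/24)[(30) + (0) + (-6) + (0) + (24)] = 48/24 = 2
  <chi_rho, chi_5> = (1/24)[1*(10)*conj(3) + 6*(0)*conj(-1) + 3*(2)*conj(-1) + 8*(4)*conj(0) + 6*(-4)*conj(1)]
      = (1/24)[(30) + (0) + (-6) + (0) + (-24)] = 0/24 = 0
Dimension check: dim(rho) = sum (mult * dim) = 1*1 + 3*1 + 0*2 + 2*3 + 0*3 = 10 = chi_rho(e) = 10.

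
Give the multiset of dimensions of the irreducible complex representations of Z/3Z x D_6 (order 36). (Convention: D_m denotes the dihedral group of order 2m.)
Dimensions: 1, 1, 1, 1, 1, 1, 1, 1, 1, 1, 1, 1, 2, 2, 2, 2, 2, 2

Working: There are 18 irreducibles (= number of conjugacy classes). Their dimensions d_i satisfy sum d_i^2 = |G| = 36: 1 + 1 + 1 + 1 + 1 + 1 + 1 + 1 + 1 + 1 + 1 + 1 + 4 + 4 + 4 + 4 + 4 + 4 = 36. (For the product with Z/3Z: each of the 3 1-dim characters of Z/3Z tensors with each irrep of D_6, giving 3 copies of each D_6-dimension.)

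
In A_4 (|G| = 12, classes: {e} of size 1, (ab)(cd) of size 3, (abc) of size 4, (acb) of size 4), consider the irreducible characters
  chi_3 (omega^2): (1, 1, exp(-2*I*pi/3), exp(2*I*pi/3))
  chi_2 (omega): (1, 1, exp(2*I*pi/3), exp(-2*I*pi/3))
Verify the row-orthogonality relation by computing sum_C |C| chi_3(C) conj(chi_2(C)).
Sum = 0; so <chi_3, chi_2> = 0 (distinct irreducibles are orthogonal).

Why: Compute term by term over conjugacy classes (|C| * chi_3(C) * conj(chi_2(C))):
  1*(1)*conj(1) + 3*(1)*conj(1) + 4*(exp(-2*I*pi/3))*conj(exp(2*I*pi/3)) + 4*(exp(2*I*pi/3))*conj(exp(-2*I*pi/3))
  = (1) + (3) + (4*exp(2*I*pi/3)) + (4*exp(-2*I*pi/3))
  = 0.
(Exp terms are combined using exp(i*s)*conj(exp(i*t)) = exp(i*(s-t)), and sums of them are collapsed using the identity that for every m > 1 the m distinct m-th roots of unity sum to 0, e.g. 1 + exp(2*I*pi/3) + exp(-2*I*pi/3) = 0.)
Dividing by |G| = 12 gives 0/12 = 0, matching the row-orthogonality relation <chi_3, chi_2> = [chi_3 = chi_2].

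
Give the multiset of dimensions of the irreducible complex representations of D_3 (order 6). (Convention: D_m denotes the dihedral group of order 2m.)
Dimensions: 1, 1, 2

Derivation: There are 3 irreducibles (= number of conjugacy classes). Their dimensions d_i satisfy sum d_i^2 = |G| = 6: 1 + 1 + 4 = 6.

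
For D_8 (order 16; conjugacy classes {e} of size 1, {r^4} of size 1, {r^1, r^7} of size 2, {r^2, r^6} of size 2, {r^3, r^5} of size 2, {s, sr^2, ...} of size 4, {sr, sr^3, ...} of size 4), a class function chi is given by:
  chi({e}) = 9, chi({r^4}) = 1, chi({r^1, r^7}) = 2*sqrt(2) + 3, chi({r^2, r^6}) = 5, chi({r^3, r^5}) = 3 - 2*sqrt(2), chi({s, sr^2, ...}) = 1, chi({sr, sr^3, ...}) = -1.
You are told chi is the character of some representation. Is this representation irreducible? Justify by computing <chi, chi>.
Not irreducible (reducible): <chi, chi> = 13 > 1.

Argument: <chi, chi> = (1/|G|) sum_C |C| * |chi(C)|^2 = (1/16)[1*|9|^2 + 1*|1|^2 + 2*|2*sqrt(2) + 3|^2 + 2*|5|^2 + 2*|3 - 2*sqrt(2)|^2 + 4*|1|^2 + 4*|-1|^2]
  = (1/16)[(81) + (1) + (24*sqrt(2) + 34) + (50) + (34 - 24*sqrt(2)) + (4) + (4)] = 208/16 = 13.
A character is irreducible iff <chi, chi> = 1, so this representation is reducible.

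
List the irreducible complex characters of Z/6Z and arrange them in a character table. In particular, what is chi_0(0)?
Character table of Z/6Z (irreps indexed chi_0,...,chi_5 with chi_k(m) = zeta_6^(k*m), zeta_6 = exp(2*pi*i/6)):
  irrep \ class  {0} (size 1)  {1} (size 1)    {2} (size 1)    {3} (size 1)  {4} (size 1)    {5} (size 1)  
  chi_0          1             1               1               1             1               1             
  chi_1          1             exp(I*pi/3)     exp(2*I*pi/3)   -1            exp(-2*I*pi/3)  exp(-I*pi/3)  
  chi_2          1             exp(2*I*pi/3)   exp(-2*I*pi/3)  1             exp(2*I*pi/3)   exp(-2*I*pi/3)
  chi_3          1             -1              1               -1            1               -1            
  chi_4          1             exp(-2*I*pi/3)  exp(2*I*pi/3)   1             exp(-2*I*pi/3)  exp(2*I*pi/3) 
  chi_5          1             exp(-I*pi/3)    exp(-2*I*pi/3)  -1            exp(2*I*pi/3)   exp(I*pi/3)   

Spot check: chi_0(0) = zeta_6^(0*0) = zeta_6^0 = 1.

Explanation: Z/6Z is abelian, so all 6 irreducible complex representations are 1-dimensional. They are given by chi_k(m) = zeta_6^(k*m) for k = 0,...,5. Row orthogonality: sum_m chi_k(m) conj(chi_l(m)) = 6 * [k = l].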